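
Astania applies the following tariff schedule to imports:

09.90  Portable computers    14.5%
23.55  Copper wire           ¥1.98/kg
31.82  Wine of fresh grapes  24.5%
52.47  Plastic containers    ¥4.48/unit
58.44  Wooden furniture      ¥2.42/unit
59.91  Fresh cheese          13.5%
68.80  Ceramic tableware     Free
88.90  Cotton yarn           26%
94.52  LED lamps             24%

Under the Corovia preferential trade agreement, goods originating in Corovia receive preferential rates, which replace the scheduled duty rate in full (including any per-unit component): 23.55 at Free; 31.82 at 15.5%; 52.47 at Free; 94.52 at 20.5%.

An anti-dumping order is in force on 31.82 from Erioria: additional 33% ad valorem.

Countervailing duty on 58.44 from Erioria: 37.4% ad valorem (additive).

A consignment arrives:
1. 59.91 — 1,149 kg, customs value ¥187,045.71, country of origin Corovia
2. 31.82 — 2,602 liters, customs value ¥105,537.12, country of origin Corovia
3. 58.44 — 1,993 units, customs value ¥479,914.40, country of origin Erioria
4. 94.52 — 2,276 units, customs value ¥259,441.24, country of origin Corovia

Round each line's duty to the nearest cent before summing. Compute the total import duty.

¥279,105.92

Line 1 (59.91, Corovia, 1,149 kg, ¥187,045.71):
Base rate for 59.91 is 13.5%.
Origin Corovia is the FTA partner but 59.91 is not on the preference list; base rate stands.
Duty = ¥187,045.71 × 13.5% = ¥25,251.17.
Line 2 (31.82, Corovia, 2,602 liters, ¥105,537.12):
Base rate for 31.82 is 24.5%.
Origin Corovia qualifies under the Astania–Corovia agreement and 31.82 is covered: preferential rate 15.5% applies instead.
The additional-duty order on 31.82 targets Erioria, not Corovia; it does not apply.
Duty = ¥105,537.12 × 15.5% = ¥16,358.25.
Line 3 (58.44, Erioria, 1,993 units, ¥479,914.40):
Base rate for 58.44 is ¥2.42/unit.
Additional duty on 58.44 from Erioria: +37.4% ad valorem. Applied ad valorem rate = 37.4%.
Duty = ¥479,914.40 × 37.4% + 1,993 × ¥2.42 = ¥184,311.05.
Line 4 (94.52, Corovia, 2,276 units, ¥259,441.24):
Base rate for 94.52 is 24%.
Origin Corovia qualifies under the Astania–Corovia agreement and 94.52 is covered: preferential rate 20.5% applies instead.
Duty = ¥259,441.24 × 20.5% = ¥53,185.45.
Total = ¥25,251.17 + ¥16,358.25 + ¥184,311.05 + ¥53,185.45 = ¥279,105.92.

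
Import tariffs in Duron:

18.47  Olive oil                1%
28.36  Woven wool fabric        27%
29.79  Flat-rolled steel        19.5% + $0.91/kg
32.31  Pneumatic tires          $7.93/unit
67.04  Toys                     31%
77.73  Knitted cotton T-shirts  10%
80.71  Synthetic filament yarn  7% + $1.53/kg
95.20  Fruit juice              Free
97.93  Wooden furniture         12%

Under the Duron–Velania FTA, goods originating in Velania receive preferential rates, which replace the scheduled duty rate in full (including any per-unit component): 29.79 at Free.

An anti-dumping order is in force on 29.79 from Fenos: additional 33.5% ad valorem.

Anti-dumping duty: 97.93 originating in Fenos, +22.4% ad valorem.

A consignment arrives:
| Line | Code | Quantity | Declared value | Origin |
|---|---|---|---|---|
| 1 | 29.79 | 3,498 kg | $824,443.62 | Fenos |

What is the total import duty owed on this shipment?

Line 1 (29.79, Fenos, 3,498 kg, $824,443.62):
Base rate for 29.79 is 19.5% + $0.91/kg.
29.79 has an FTA preferential rate, but origin Fenos is not Velania; base rate stands.
Additional duty on 29.79 from Fenos: +33.5%. Applied ad valorem rate: 19.5% + 33.5% = 53%.
Duty = $824,443.62 × 53% + 3,498 × $0.91 = $440,138.30.

$440,138.30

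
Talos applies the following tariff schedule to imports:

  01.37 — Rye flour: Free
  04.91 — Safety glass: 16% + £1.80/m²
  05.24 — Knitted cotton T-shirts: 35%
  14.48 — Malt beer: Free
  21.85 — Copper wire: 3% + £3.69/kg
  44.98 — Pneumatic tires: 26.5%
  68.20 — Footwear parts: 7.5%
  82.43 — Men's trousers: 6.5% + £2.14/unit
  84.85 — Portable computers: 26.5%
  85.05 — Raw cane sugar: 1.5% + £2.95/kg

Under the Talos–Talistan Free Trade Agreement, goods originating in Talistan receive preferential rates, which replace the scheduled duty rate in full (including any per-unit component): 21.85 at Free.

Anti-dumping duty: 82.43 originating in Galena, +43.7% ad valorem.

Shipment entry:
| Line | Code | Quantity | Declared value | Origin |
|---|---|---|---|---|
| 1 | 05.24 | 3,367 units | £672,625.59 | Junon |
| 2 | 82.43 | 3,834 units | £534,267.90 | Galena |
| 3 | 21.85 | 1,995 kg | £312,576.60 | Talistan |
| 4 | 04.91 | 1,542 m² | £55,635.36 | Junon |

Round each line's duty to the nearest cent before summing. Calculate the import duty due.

Line 1 (05.24, Junon, 3,367 units, £672,625.59):
Base rate for 05.24 is 35%.
Duty = £672,625.59 × 35% = £235,418.96.
Line 2 (82.43, Galena, 3,834 units, £534,267.90):
Base rate for 82.43 is 6.5% + £2.14/unit.
Additional duty on 82.43 from Galena: +43.7%. Applied ad valorem rate: 6.5% + 43.7% = 50.2%.
Duty = £534,267.90 × 50.2% + 3,834 × £2.14 = £276,407.25.
Line 3 (21.85, Talistan, 1,995 kg, £312,576.60):
Base rate for 21.85 is 3% + £3.69/kg.
Origin Talistan qualifies under the Talos–Talistan agreement and 21.85 is covered: preferential rate Free applies instead.
Duty = £312,576.60 × 0% = £0.00.
Line 4 (04.91, Junon, 1,542 m², £55,635.36):
Base rate for 04.91 is 16% + £1.80/m².
Duty = £55,635.36 × 16% + 1,542 × £1.80 = £11,677.26.
Total = £235,418.96 + £276,407.25 + £0.00 + £11,677.26 = £523,503.47.

£523,503.47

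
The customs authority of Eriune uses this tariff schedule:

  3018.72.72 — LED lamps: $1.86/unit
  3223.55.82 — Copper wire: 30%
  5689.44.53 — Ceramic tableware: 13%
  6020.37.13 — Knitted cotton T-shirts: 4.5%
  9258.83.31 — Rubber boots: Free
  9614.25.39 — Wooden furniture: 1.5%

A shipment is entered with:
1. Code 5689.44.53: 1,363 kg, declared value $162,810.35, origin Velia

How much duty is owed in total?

Line 1 (5689.44.53, Velia, 1,363 kg, $162,810.35):
Base rate for 5689.44.53 is 13%.
Duty = $162,810.35 × 13% = $21,165.35.

$21,165.35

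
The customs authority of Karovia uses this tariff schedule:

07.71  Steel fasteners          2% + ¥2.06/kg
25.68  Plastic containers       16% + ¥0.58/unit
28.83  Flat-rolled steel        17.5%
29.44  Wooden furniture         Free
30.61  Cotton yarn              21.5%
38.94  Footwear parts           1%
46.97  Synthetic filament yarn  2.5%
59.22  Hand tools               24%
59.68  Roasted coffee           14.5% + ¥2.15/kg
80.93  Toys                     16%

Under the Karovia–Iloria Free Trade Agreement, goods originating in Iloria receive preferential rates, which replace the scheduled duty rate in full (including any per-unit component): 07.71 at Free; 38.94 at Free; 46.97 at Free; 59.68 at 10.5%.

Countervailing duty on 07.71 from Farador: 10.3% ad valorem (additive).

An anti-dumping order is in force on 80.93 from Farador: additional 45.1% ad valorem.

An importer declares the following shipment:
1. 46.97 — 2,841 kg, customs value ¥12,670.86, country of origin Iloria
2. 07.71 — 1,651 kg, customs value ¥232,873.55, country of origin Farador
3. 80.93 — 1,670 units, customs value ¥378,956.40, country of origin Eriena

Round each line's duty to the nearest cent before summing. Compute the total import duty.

¥92,677.53

Line 1 (46.97, Iloria, 2,841 kg, ¥12,670.86):
Base rate for 46.97 is 2.5%.
Origin Iloria qualifies under the Karovia–Iloria agreement and 46.97 is covered: preferential rate Free applies instead.
Duty = ¥12,670.86 × 0% = ¥0.00.
Line 2 (07.71, Farador, 1,651 kg, ¥232,873.55):
Base rate for 07.71 is 2% + ¥2.06/kg.
07.71 has an FTA preferential rate, but origin Farador is not Iloria; base rate stands.
Additional duty on 07.71 from Farador: +10.3%. Applied ad valorem rate: 2% + 10.3% = 12.3%.
Duty = ¥232,873.55 × 12.3% + 1,651 × ¥2.06 = ¥32,044.51.
Line 3 (80.93, Eriena, 1,670 units, ¥378,956.40):
Base rate for 80.93 is 16%.
The additional-duty order on 80.93 targets Farador, not Eriena; it does not apply.
Duty = ¥378,956.40 × 16% = ¥60,633.02.
Total = ¥0.00 + ¥32,044.51 + ¥60,633.02 = ¥92,677.53.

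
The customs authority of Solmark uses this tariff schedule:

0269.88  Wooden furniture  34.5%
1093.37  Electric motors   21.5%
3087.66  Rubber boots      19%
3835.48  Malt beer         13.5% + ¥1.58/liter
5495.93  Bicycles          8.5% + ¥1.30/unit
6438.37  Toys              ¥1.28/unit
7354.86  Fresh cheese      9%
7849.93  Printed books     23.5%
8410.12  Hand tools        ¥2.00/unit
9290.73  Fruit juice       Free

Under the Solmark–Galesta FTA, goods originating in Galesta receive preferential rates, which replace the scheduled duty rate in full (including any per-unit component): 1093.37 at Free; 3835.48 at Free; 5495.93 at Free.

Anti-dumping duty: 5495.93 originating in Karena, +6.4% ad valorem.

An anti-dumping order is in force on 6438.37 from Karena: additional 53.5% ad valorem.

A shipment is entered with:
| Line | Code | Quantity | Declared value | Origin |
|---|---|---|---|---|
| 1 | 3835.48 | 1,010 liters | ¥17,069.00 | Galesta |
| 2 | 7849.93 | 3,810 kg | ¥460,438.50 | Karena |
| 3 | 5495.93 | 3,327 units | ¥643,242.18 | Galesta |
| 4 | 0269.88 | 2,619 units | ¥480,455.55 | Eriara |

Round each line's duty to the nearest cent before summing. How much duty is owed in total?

¥273,960.21

Line 1 (3835.48, Galesta, 1,010 liters, ¥17,069.00):
Base rate for 3835.48 is 13.5% + ¥1.58/liter.
Origin Galesta qualifies under the Solmark–Galesta agreement and 3835.48 is covered: preferential rate Free applies instead.
Duty = ¥17,069.00 × 0% = ¥0.00.
Line 2 (7849.93, Karena, 3,810 kg, ¥460,438.50):
Base rate for 7849.93 is 23.5%.
Duty = ¥460,438.50 × 23.5% = ¥108,203.05.
Line 3 (5495.93, Galesta, 3,327 units, ¥643,242.18):
Base rate for 5495.93 is 8.5% + ¥1.30/unit.
Origin Galesta qualifies under the Solmark–Galesta agreement and 5495.93 is covered: preferential rate Free applies instead.
The additional-duty order on 5495.93 targets Karena, not Galesta; it does not apply.
Duty = ¥643,242.18 × 0% = ¥0.00.
Line 4 (0269.88, Eriara, 2,619 units, ¥480,455.55):
Base rate for 0269.88 is 34.5%.
Duty = ¥480,455.55 × 34.5% = ¥165,757.16.
Total = ¥0.00 + ¥108,203.05 + ¥0.00 + ¥165,757.16 = ¥273,960.21.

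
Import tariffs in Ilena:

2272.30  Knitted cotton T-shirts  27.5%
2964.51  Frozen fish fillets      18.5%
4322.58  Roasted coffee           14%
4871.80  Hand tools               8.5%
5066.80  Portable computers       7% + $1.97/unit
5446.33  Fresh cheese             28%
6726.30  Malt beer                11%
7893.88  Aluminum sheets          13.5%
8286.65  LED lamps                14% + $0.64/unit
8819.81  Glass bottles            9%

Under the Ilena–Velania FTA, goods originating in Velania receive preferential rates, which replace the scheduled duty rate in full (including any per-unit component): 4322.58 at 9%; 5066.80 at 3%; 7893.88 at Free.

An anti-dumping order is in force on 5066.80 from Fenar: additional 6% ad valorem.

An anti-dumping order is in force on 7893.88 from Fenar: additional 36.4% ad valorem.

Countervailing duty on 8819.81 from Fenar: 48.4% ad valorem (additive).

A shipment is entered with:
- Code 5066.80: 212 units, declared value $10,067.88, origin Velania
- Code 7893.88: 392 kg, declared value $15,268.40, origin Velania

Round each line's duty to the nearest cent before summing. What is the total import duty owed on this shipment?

$302.04

Line 1 (5066.80, Velania, 212 units, $10,067.88):
Base rate for 5066.80 is 7% + $1.97/unit.
Origin Velania qualifies under the Ilena–Velania agreement and 5066.80 is covered: preferential rate 3% applies instead.
The additional-duty order on 5066.80 targets Fenar, not Velania; it does not apply.
Duty = $10,067.88 × 3% = $302.04.
Line 2 (7893.88, Velania, 392 kg, $15,268.40):
Base rate for 7893.88 is 13.5%.
Origin Velania qualifies under the Ilena–Velania agreement and 7893.88 is covered: preferential rate Free applies instead.
The additional-duty order on 7893.88 targets Fenar, not Velania; it does not apply.
Duty = $15,268.40 × 0% = $0.00.
Total = $302.04 + $0.00 = $302.04.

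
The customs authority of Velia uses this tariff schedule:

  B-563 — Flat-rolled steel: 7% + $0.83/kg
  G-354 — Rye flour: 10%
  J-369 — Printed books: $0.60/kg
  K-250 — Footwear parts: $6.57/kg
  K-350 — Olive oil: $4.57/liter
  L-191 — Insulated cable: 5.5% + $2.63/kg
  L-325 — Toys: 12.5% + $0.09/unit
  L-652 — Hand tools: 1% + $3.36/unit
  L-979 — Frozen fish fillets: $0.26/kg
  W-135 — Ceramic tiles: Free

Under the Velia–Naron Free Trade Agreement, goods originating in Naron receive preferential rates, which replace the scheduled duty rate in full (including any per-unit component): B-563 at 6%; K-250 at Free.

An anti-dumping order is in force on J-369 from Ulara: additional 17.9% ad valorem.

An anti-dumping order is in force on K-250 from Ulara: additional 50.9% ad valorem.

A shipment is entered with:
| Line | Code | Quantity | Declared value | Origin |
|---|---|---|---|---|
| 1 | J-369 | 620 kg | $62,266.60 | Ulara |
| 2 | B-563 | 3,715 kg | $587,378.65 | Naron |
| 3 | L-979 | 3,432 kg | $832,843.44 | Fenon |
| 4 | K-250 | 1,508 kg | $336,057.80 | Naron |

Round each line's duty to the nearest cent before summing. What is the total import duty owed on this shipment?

$47,652.76

Line 1 (J-369, Ulara, 620 kg, $62,266.60):
Base rate for J-369 is $0.60/kg.
Additional duty on J-369 from Ulara: +17.9% ad valorem. Applied ad valorem rate = 17.9%.
Duty = $62,266.60 × 17.9% + 620 × $0.60 = $11,517.72.
Line 2 (B-563, Naron, 3,715 kg, $587,378.65):
Base rate for B-563 is 7% + $0.83/kg.
Origin Naron qualifies under the Velia–Naron agreement and B-563 is covered: preferential rate 6% applies instead.
Duty = $587,378.65 × 6% = $35,242.72.
Line 3 (L-979, Fenon, 3,432 kg, $832,843.44):
Base rate for L-979 is $0.26/kg.
Duty = 3,432 × $0.26 = $892.32.
Line 4 (K-250, Naron, 1,508 kg, $336,057.80):
Base rate for K-250 is $6.57/kg.
Origin Naron qualifies under the Velia–Naron agreement and K-250 is covered: preferential rate Free applies instead.
The additional-duty order on K-250 targets Ulara, not Naron; it does not apply.
Duty = $336,057.80 × 0% = $0.00.
Total = $11,517.72 + $35,242.72 + $892.32 + $0.00 = $47,652.76.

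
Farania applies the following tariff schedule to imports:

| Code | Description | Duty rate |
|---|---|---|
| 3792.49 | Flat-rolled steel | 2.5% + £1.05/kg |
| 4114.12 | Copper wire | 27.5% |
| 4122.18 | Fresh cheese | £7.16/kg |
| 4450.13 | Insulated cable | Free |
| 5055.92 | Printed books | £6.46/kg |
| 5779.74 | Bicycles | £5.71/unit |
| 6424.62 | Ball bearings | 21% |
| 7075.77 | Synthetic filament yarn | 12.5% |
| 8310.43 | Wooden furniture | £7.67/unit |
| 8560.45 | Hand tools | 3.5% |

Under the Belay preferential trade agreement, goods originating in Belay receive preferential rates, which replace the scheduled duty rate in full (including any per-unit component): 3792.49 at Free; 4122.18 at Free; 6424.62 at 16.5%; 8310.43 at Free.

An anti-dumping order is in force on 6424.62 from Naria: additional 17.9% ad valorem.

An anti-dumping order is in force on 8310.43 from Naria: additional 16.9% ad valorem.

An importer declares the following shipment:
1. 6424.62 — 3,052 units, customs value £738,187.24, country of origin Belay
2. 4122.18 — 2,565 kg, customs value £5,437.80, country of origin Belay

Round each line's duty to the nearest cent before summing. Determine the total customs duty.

Line 1 (6424.62, Belay, 3,052 units, £738,187.24):
Base rate for 6424.62 is 21%.
Origin Belay qualifies under the Farania–Belay agreement and 6424.62 is covered: preferential rate 16.5% applies instead.
The additional-duty order on 6424.62 targets Naria, not Belay; it does not apply.
Duty = £738,187.24 × 16.5% = £121,800.89.
Line 2 (4122.18, Belay, 2,565 kg, £5,437.80):
Base rate for 4122.18 is £7.16/kg.
Origin Belay qualifies under the Farania–Belay agreement and 4122.18 is covered: preferential rate Free applies instead.
Duty = £5,437.80 × 0% = £0.00.
Total = £121,800.89 + £0.00 = £121,800.89.

£121,800.89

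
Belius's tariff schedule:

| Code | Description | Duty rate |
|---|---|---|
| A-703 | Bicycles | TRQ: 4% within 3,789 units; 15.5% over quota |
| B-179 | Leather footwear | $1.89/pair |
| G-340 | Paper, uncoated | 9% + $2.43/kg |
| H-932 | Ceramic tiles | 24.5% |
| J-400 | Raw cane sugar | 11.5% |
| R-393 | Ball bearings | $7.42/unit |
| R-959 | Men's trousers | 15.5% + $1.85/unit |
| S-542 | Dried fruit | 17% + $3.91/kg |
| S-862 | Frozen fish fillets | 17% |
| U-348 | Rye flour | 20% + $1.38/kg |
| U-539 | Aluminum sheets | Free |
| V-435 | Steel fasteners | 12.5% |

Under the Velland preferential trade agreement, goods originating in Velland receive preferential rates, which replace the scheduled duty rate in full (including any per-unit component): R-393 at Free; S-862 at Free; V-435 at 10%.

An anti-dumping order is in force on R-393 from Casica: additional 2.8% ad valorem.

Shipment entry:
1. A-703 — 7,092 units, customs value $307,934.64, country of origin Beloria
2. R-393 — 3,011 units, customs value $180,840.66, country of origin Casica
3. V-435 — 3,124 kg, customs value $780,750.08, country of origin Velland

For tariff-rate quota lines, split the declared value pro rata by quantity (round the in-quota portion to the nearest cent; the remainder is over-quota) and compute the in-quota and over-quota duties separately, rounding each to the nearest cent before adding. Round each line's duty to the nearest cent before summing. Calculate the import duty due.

Line 1 (A-703, Beloria, 7,092 units, $307,934.64):
Code A-703 is under a tariff-rate quota (threshold 3,789 units). In-quota: 3,789 units at 4%; over-quota: 3,303 units at 15.5%.
Pro-rata value split: in-quota = $307,934.64 × 3,789/7,092 = $164,518.38; over-quota = $307,934.64 − $164,518.38 = $143,416.26.
In-quota duty = $164,518.38 × 4% = $6,580.74. Over-quota duty = $143,416.26 × 15.5% = $22,229.52.
Line duty = $6,580.74 + $22,229.52 = $28,810.26.
Line 2 (R-393, Casica, 3,011 units, $180,840.66):
Base rate for R-393 is $7.42/unit.
R-393 has an FTA preferential rate, but origin Casica is not Velland; base rate stands.
Additional duty on R-393 from Casica: +2.8% ad valorem. Applied ad valorem rate = 2.8%.
Duty = $180,840.66 × 2.8% + 3,011 × $7.42 = $27,405.16.
Line 3 (V-435, Velland, 3,124 kg, $780,750.08):
Base rate for V-435 is 12.5%.
Origin Velland qualifies under the Belius–Velland agreement and V-435 is covered: preferential rate 10% applies instead.
Duty = $780,750.08 × 10% = $78,075.01.
Total = $28,810.26 + $27,405.16 + $78,075.01 = $134,290.43.

$134,290.43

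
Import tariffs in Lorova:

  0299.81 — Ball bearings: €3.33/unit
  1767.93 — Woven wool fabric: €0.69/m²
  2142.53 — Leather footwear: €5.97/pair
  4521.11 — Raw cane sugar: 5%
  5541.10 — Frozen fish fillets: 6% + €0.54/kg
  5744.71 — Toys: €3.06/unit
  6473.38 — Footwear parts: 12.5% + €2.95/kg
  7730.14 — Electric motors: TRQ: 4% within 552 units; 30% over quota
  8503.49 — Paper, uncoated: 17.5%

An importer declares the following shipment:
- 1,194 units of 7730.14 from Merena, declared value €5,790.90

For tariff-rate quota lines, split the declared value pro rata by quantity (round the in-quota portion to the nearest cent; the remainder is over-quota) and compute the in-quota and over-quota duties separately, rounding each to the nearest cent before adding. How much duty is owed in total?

€1,041.20

Line 1 (7730.14, Merena, 1,194 units, €5,790.90):
Code 7730.14 is under a tariff-rate quota (threshold 552 units). In-quota: 552 units at 4%; over-quota: 642 units at 30%.
Pro-rata value split: in-quota = €5,790.90 × 552/1,194 = €2,677.20; over-quota = €5,790.90 − €2,677.20 = €3,113.70.
In-quota duty = €2,677.20 × 4% = €107.09. Over-quota duty = €3,113.70 × 30% = €934.11.
Line duty = €107.09 + €934.11 = €1,041.20.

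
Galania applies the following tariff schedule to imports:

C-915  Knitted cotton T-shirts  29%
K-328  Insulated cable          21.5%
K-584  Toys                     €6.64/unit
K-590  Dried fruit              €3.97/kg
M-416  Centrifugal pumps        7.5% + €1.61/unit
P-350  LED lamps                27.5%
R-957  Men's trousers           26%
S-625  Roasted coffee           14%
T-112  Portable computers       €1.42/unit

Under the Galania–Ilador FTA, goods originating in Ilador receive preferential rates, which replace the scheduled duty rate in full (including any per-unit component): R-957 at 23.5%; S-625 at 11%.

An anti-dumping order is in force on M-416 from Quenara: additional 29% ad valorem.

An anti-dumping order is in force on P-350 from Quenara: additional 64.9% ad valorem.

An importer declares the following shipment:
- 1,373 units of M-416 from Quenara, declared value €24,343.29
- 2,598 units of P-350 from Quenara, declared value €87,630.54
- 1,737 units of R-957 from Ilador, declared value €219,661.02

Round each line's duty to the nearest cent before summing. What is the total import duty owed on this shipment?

Line 1 (M-416, Quenara, 1,373 units, €24,343.29):
Base rate for M-416 is 7.5% + €1.61/unit.
Additional duty on M-416 from Quenara: +29%. Applied ad valorem rate: 7.5% + 29% = 36.5%.
Duty = €24,343.29 × 36.5% + 1,373 × €1.61 = €11,095.83.
Line 2 (P-350, Quenara, 2,598 units, €87,630.54):
Base rate for P-350 is 27.5%.
Additional duty on P-350 from Quenara: +64.9%. Applied ad valorem rate: 27.5% + 64.9% = 92.4%.
Duty = €87,630.54 × 92.4% = €80,970.62.
Line 3 (R-957, Ilador, 1,737 units, €219,661.02):
Base rate for R-957 is 26%.
Origin Ilador qualifies under the Galania–Ilador agreement and R-957 is covered: preferential rate 23.5% applies instead.
Duty = €219,661.02 × 23.5% = €51,620.34.
Total = €11,095.83 + €80,970.62 + €51,620.34 = €143,686.79.

€143,686.79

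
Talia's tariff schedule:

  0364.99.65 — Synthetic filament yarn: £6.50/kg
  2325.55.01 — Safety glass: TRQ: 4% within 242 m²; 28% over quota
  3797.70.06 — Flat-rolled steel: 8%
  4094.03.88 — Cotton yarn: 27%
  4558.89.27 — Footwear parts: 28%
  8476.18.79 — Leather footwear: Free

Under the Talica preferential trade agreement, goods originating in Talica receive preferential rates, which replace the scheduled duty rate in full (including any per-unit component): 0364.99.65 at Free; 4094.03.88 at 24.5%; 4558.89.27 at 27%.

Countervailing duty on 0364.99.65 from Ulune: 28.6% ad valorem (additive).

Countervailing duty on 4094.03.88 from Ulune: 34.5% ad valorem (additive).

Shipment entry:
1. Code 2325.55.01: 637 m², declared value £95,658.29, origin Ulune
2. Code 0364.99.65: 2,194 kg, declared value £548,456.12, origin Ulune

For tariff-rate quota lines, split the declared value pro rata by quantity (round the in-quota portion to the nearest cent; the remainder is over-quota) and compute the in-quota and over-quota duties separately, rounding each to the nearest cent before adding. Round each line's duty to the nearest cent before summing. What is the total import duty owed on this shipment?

£189,181.90

Line 1 (2325.55.01, Ulune, 637 m², £95,658.29):
Code 2325.55.01 is under a tariff-rate quota (threshold 242 m²). In-quota: 242 m² at 4%; over-quota: 395 m² at 28%.
Pro-rata value split: in-quota = £95,658.29 × 242/637 = £36,341.14; over-quota = £95,658.29 − £36,341.14 = £59,317.15.
In-quota duty = £36,341.14 × 4% = £1,453.65. Over-quota duty = £59,317.15 × 28% = £16,608.80.
Line duty = £1,453.65 + £16,608.80 = £18,062.45.
Line 2 (0364.99.65, Ulune, 2,194 kg, £548,456.12):
Base rate for 0364.99.65 is £6.50/kg.
0364.99.65 has an FTA preferential rate, but origin Ulune is not Talica; base rate stands.
Additional duty on 0364.99.65 from Ulune: +28.6% ad valorem. Applied ad valorem rate = 28.6%.
Duty = £548,456.12 × 28.6% + 2,194 × £6.50 = £171,119.45.
Total = £18,062.45 + £171,119.45 = £189,181.90.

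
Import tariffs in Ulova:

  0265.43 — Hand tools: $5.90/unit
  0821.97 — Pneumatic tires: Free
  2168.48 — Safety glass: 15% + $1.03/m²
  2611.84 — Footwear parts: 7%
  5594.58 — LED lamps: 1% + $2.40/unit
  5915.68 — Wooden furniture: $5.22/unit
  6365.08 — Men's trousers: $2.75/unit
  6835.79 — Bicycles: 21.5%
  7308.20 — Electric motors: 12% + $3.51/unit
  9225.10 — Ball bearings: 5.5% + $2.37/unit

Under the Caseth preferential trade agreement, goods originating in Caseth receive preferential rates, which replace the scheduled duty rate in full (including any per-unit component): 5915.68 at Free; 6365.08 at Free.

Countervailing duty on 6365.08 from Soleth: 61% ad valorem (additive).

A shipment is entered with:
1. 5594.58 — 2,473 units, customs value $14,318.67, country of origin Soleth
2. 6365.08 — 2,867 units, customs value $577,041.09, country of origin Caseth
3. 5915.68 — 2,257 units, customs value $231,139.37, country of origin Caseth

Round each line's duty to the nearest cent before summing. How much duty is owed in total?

Line 1 (5594.58, Soleth, 2,473 units, $14,318.67):
Base rate for 5594.58 is 1% + $2.40/unit.
Duty = $14,318.67 × 1% + 2,473 × $2.40 = $6,078.39.
Line 2 (6365.08, Caseth, 2,867 units, $577,041.09):
Base rate for 6365.08 is $2.75/unit.
Origin Caseth qualifies under the Ulova–Caseth agreement and 6365.08 is covered: preferential rate Free applies instead.
The additional-duty order on 6365.08 targets Soleth, not Caseth; it does not apply.
Duty = $577,041.09 × 0% = $0.00.
Line 3 (5915.68, Caseth, 2,257 units, $231,139.37):
Base rate for 5915.68 is $5.22/unit.
Origin Caseth qualifies under the Ulova–Caseth agreement and 5915.68 is covered: preferential rate Free applies instead.
Duty = $231,139.37 × 0% = $0.00.
Total = $6,078.39 + $0.00 + $0.00 = $6,078.39.

$6,078.39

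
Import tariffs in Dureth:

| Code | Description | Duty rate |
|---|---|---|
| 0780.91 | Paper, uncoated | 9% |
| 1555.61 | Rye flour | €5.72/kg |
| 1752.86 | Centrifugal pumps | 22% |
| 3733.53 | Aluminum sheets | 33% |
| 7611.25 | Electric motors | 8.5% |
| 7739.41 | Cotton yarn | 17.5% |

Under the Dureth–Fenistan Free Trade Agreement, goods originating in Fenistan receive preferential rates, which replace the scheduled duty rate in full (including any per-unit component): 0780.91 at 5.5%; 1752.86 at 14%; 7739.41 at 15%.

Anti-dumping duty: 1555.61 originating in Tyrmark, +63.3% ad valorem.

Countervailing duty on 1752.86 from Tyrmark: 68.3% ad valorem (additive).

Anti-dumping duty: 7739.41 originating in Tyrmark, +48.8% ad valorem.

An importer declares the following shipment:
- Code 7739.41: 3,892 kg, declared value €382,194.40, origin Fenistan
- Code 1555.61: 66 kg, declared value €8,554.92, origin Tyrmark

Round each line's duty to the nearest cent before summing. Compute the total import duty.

€63,121.94

Line 1 (7739.41, Fenistan, 3,892 kg, €382,194.40):
Base rate for 7739.41 is 17.5%.
Origin Fenistan qualifies under the Dureth–Fenistan agreement and 7739.41 is covered: preferential rate 15% applies instead.
The additional-duty order on 7739.41 targets Tyrmark, not Fenistan; it does not apply.
Duty = €382,194.40 × 15% = €57,329.16.
Line 2 (1555.61, Tyrmark, 66 kg, €8,554.92):
Base rate for 1555.61 is €5.72/kg.
Additional duty on 1555.61 from Tyrmark: +63.3% ad valorem. Applied ad valorem rate = 63.3%.
Duty = €8,554.92 × 63.3% + 66 × €5.72 = €5,792.78.
Total = €57,329.16 + €5,792.78 = €63,121.94.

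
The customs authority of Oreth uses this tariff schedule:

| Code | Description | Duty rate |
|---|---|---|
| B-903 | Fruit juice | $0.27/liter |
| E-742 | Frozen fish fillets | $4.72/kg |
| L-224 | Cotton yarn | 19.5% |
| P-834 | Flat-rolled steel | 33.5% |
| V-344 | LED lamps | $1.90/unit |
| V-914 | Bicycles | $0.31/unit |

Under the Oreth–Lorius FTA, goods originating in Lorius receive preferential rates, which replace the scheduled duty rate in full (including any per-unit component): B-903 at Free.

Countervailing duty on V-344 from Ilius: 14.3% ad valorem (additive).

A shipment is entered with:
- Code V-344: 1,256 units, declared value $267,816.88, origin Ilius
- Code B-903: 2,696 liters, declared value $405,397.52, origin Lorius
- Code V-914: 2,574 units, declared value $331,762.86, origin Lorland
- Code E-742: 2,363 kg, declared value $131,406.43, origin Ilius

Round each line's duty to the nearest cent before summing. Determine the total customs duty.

$52,635.51

Line 1 (V-344, Ilius, 1,256 units, $267,816.88):
Base rate for V-344 is $1.90/unit.
Additional duty on V-344 from Ilius: +14.3% ad valorem. Applied ad valorem rate = 14.3%.
Duty = $267,816.88 × 14.3% + 1,256 × $1.90 = $40,684.21.
Line 2 (B-903, Lorius, 2,696 liters, $405,397.52):
Base rate for B-903 is $0.27/liter.
Origin Lorius qualifies under the Oreth–Lorius agreement and B-903 is covered: preferential rate Free applies instead.
Duty = $405,397.52 × 0% = $0.00.
Line 3 (V-914, Lorland, 2,574 units, $331,762.86):
Base rate for V-914 is $0.31/unit.
Duty = 2,574 × $0.31 = $797.94.
Line 4 (E-742, Ilius, 2,363 kg, $131,406.43):
Base rate for E-742 is $4.72/kg.
Duty = 2,363 × $4.72 = $11,153.36.
Total = $40,684.21 + $0.00 + $797.94 + $11,153.36 = $52,635.51.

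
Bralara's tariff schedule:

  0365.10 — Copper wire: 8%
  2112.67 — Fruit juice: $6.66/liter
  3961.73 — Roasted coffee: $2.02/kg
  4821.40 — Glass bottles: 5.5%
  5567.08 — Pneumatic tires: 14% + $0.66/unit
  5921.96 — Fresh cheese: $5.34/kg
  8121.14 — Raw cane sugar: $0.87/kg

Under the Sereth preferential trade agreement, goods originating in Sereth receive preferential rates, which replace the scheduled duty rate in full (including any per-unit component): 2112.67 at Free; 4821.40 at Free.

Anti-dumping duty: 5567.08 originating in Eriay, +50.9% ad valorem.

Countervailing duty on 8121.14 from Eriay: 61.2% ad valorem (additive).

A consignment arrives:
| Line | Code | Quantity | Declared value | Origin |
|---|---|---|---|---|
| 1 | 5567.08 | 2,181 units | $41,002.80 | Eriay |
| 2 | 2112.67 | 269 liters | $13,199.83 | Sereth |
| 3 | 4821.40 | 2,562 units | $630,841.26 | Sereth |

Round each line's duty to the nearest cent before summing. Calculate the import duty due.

$28,050.28

Line 1 (5567.08, Eriay, 2,181 units, $41,002.80):
Base rate for 5567.08 is 14% + $0.66/unit.
Additional duty on 5567.08 from Eriay: +50.9%. Applied ad valorem rate: 14% + 50.9% = 64.9%.
Duty = $41,002.80 × 64.9% + 2,181 × $0.66 = $28,050.28.
Line 2 (2112.67, Sereth, 269 liters, $13,199.83):
Base rate for 2112.67 is $6.66/liter.
Origin Sereth qualifies under the Bralara–Sereth agreement and 2112.67 is covered: preferential rate Free applies instead.
Duty = $13,199.83 × 0% = $0.00.
Line 3 (4821.40, Sereth, 2,562 units, $630,841.26):
Base rate for 4821.40 is 5.5%.
Origin Sereth qualifies under the Bralara–Sereth agreement and 4821.40 is covered: preferential rate Free applies instead.
Duty = $630,841.26 × 0% = $0.00.
Total = $28,050.28 + $0.00 + $0.00 = $28,050.28.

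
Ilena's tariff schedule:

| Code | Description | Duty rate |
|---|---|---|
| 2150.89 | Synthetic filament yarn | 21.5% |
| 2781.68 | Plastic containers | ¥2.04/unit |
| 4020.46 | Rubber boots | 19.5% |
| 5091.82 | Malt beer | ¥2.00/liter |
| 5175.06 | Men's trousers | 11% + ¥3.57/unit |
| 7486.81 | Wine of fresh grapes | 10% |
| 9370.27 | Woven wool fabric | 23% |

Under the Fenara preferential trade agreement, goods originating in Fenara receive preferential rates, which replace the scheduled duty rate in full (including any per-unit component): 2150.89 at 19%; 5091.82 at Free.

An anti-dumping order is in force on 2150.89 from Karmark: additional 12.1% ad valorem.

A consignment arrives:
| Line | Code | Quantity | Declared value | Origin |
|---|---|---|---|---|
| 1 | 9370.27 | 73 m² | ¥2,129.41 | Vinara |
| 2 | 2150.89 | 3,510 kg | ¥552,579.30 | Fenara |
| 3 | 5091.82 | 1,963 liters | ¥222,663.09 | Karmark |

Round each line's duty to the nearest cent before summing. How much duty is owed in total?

Line 1 (9370.27, Vinara, 73 m², ¥2,129.41):
Base rate for 9370.27 is 23%.
Duty = ¥2,129.41 × 23% = ¥489.76.
Line 2 (2150.89, Fenara, 3,510 kg, ¥552,579.30):
Base rate for 2150.89 is 21.5%.
Origin Fenara qualifies under the Ilena–Fenara agreement and 2150.89 is covered: preferential rate 19% applies instead.
The additional-duty order on 2150.89 targets Karmark, not Fenara; it does not apply.
Duty = ¥552,579.30 × 19% = ¥104,990.07.
Line 3 (5091.82, Karmark, 1,963 liters, ¥222,663.09):
Base rate for 5091.82 is ¥2.00/liter.
5091.82 has an FTA preferential rate, but origin Karmark is not Fenara; base rate stands.
Duty = 1,963 × ¥2.00 = ¥3,926.00.
Total = ¥489.76 + ¥104,990.07 + ¥3,926.00 = ¥109,405.83.

¥109,405.83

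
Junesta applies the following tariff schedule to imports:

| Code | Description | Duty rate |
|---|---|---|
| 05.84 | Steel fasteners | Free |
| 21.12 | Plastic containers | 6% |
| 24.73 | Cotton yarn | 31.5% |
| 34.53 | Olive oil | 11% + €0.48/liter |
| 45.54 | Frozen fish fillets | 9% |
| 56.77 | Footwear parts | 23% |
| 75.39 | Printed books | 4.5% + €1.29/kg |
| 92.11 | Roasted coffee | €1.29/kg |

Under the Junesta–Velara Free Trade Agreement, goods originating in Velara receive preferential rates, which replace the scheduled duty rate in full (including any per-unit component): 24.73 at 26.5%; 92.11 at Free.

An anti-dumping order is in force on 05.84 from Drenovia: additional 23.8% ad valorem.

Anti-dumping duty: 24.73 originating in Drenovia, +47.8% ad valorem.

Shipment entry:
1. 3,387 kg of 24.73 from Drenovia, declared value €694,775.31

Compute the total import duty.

€550,956.82

Line 1 (24.73, Drenovia, 3,387 kg, €694,775.31):
Base rate for 24.73 is 31.5%.
24.73 has an FTA preferential rate, but origin Drenovia is not Velara; base rate stands.
Additional duty on 24.73 from Drenovia: +47.8%. Applied ad valorem rate: 31.5% + 47.8% = 79.3%.
Duty = €694,775.31 × 79.3% = €550,956.82.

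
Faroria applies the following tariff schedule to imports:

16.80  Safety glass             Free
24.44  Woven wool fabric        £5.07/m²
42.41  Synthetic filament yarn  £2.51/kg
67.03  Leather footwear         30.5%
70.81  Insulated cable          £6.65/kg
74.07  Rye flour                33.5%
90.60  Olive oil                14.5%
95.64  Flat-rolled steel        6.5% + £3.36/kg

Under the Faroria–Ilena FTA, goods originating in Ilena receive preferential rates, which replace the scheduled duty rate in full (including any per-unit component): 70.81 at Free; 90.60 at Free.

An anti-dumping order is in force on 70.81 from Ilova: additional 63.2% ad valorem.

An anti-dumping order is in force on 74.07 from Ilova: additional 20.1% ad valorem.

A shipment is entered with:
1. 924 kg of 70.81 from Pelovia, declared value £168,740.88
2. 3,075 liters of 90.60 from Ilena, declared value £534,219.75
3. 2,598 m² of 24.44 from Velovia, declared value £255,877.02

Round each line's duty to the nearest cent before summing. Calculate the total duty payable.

£19,316.46

Line 1 (70.81, Pelovia, 924 kg, £168,740.88):
Base rate for 70.81 is £6.65/kg.
70.81 has an FTA preferential rate, but origin Pelovia is not Ilena; base rate stands.
The additional-duty order on 70.81 targets Ilova, not Pelovia; it does not apply.
Duty = 924 × £6.65 = £6,144.60.
Line 2 (90.60, Ilena, 3,075 liters, £534,219.75):
Base rate for 90.60 is 14.5%.
Origin Ilena qualifies under the Faroria–Ilena agreement and 90.60 is covered: preferential rate Free applies instead.
Duty = £534,219.75 × 0% = £0.00.
Line 3 (24.44, Velovia, 2,598 m², £255,877.02):
Base rate for 24.44 is £5.07/m².
Duty = 2,598 × £5.07 = £13,171.86.
Total = £6,144.60 + £0.00 + £13,171.86 = £19,316.46.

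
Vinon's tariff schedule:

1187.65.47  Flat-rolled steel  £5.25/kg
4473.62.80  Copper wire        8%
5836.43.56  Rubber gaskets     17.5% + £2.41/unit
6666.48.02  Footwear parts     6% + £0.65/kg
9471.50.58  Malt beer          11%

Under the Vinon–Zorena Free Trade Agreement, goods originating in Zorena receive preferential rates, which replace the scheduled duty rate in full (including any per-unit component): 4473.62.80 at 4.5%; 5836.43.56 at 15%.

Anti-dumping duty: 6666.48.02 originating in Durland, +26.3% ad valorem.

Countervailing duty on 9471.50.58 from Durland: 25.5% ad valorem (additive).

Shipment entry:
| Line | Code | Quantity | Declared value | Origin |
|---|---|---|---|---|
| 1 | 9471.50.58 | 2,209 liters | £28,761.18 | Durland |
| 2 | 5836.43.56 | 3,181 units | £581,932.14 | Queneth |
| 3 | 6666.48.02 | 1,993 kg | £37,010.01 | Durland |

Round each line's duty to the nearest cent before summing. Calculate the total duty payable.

£133,251.84

Line 1 (9471.50.58, Durland, 2,209 liters, £28,761.18):
Base rate for 9471.50.58 is 11%.
Additional duty on 9471.50.58 from Durland: +25.5%. Applied ad valorem rate: 11% + 25.5% = 36.5%.
Duty = £28,761.18 × 36.5% = £10,497.83.
Line 2 (5836.43.56, Queneth, 3,181 units, £581,932.14):
Base rate for 5836.43.56 is 17.5% + £2.41/unit.
5836.43.56 has an FTA preferential rate, but origin Queneth is not Zorena; base rate stands.
Duty = £581,932.14 × 17.5% + 3,181 × £2.41 = £109,504.33.
Line 3 (6666.48.02, Durland, 1,993 kg, £37,010.01):
Base rate for 6666.48.02 is 6% + £0.65/kg.
Additional duty on 6666.48.02 from Durland: +26.3%. Applied ad valorem rate: 6% + 26.3% = 32.3%.
Duty = £37,010.01 × 32.3% + 1,993 × £0.65 = £13,249.68.
Total = £10,497.83 + £109,504.33 + £13,249.68 = £133,251.84.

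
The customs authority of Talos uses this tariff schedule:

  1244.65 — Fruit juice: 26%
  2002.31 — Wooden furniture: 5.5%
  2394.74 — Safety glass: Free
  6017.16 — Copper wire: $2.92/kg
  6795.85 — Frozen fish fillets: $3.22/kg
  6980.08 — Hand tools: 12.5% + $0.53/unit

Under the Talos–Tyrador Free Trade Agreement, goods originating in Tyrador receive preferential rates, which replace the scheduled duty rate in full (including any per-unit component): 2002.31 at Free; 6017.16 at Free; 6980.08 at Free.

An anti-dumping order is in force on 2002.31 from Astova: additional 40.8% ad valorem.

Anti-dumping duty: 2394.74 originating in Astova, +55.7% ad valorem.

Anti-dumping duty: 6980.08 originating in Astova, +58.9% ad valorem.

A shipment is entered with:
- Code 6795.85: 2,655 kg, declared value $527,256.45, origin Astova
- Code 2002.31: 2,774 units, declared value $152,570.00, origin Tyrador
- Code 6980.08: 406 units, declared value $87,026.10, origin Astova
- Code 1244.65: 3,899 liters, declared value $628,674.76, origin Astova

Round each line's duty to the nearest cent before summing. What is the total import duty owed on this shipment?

$234,356.36

Line 1 (6795.85, Astova, 2,655 kg, $527,256.45):
Base rate for 6795.85 is $3.22/kg.
Duty = 2,655 × $3.22 = $8,549.10.
Line 2 (2002.31, Tyrador, 2,774 units, $152,570.00):
Base rate for 2002.31 is 5.5%.
Origin Tyrador qualifies under the Talos–Tyrador agreement and 2002.31 is covered: preferential rate Free applies instead.
The additional-duty order on 2002.31 targets Astova, not Tyrador; it does not apply.
Duty = $152,570.00 × 0% = $0.00.
Line 3 (6980.08, Astova, 406 units, $87,026.10):
Base rate for 6980.08 is 12.5% + $0.53/unit.
6980.08 has an FTA preferential rate, but origin Astova is not Tyrador; base rate stands.
Additional duty on 6980.08 from Astova: +58.9%. Applied ad valorem rate: 12.5% + 58.9% = 71.4%.
Duty = $87,026.10 × 71.4% + 406 × $0.53 = $62,351.82.
Line 4 (1244.65, Astova, 3,899 liters, $628,674.76):
Base rate for 1244.65 is 26%.
Duty = $628,674.76 × 26% = $163,455.44.
Total = $8,549.10 + $0.00 + $62,351.82 + $163,455.44 = $234,356.36.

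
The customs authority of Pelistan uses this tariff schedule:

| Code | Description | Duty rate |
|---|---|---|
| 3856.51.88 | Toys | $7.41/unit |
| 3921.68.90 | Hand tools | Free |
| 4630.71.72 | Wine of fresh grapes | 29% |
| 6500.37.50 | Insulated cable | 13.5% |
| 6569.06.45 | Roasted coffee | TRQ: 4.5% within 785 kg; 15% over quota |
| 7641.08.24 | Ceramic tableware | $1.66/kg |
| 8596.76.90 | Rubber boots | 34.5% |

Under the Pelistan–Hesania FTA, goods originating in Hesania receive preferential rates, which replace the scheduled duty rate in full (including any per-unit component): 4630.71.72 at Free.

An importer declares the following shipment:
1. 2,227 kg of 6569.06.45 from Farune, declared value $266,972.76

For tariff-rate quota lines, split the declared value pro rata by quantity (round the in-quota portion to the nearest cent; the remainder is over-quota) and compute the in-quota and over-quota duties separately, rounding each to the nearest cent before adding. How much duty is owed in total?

Line 1 (6569.06.45, Farune, 2,227 kg, $266,972.76):
Code 6569.06.45 is under a tariff-rate quota (threshold 785 kg). In-quota: 785 kg at 4.5%; over-quota: 1,442 kg at 15%.
Pro-rata value split: in-quota = $266,972.76 × 785/2,227 = $94,105.80; over-quota = $266,972.76 − $94,105.80 = $172,866.96.
In-quota duty = $94,105.80 × 4.5% = $4,234.76. Over-quota duty = $172,866.96 × 15% = $25,930.04.
Line duty = $4,234.76 + $25,930.04 = $30,164.80.

$30,164.80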